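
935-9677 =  - 8742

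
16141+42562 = 58703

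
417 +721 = 1138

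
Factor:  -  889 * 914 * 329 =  - 267327634 = - 2^1*7^2 * 47^1 * 127^1*457^1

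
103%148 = 103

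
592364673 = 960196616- 367831943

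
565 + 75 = 640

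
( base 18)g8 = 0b100101000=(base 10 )296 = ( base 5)2141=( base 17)107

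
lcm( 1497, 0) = 0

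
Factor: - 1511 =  - 1511^1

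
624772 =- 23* (  -  27164)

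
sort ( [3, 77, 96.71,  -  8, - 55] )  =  [- 55, - 8, 3, 77,  96.71]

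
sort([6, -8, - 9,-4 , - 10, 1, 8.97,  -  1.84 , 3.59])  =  [ - 10, - 9, - 8,  -  4,-1.84, 1, 3.59, 6,8.97]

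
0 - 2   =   - 2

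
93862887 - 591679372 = - 497816485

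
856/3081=856/3081  =  0.28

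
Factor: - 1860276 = -2^2 * 3^1* 11^1*17^1 * 829^1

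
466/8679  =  466/8679 = 0.05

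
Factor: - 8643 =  - 3^1 * 43^1 * 67^1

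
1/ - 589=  - 1 + 588/589 = - 0.00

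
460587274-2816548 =457770726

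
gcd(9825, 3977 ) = 1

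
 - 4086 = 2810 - 6896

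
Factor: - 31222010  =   - 2^1*5^1*3122201^1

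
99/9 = 11  =  11.00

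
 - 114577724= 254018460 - 368596184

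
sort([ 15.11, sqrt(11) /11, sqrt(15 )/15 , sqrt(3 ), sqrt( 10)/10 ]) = [ sqrt( 15 ) /15, sqrt( 11)/11, sqrt(10 ) /10,sqrt (3 ), 15.11]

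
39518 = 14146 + 25372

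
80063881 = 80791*991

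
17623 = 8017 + 9606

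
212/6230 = 106/3115 = 0.03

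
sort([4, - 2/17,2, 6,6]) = [ - 2/17,2, 4, 6, 6]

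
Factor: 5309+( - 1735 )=3574 = 2^1*1787^1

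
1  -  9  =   - 8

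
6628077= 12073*549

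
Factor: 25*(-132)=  - 3300 = - 2^2*3^1*5^2*11^1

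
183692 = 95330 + 88362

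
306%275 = 31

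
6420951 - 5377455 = 1043496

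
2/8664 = 1/4332 = 0.00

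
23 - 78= - 55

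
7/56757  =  7/56757 = 0.00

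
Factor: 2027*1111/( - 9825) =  - 3^( -1 )*5^( - 2)*11^1 * 101^1*  131^(-1)*2027^1 = -  2251997/9825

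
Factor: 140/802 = 2^1*5^1*7^1*401^(  -  1) = 70/401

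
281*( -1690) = -474890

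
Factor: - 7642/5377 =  - 2^1*19^( - 1)*283^( - 1)*3821^1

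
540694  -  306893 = 233801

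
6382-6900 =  - 518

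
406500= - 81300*(-5)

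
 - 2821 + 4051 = 1230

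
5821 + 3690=9511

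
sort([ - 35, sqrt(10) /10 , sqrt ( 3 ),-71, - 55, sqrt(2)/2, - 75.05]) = [ - 75.05, - 71, - 55, -35,sqrt ( 10 ) /10 , sqrt(2 )/2, sqrt(3 )]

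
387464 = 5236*74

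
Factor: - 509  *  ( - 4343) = 43^1*101^1 * 509^1 = 2210587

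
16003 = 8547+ 7456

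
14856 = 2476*6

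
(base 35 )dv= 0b111100110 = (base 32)f6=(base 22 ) 102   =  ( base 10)486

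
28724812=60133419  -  31408607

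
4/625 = 4/625 = 0.01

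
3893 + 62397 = 66290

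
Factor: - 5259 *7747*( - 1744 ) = 71053128912 = 2^4*3^1*61^1 * 109^1*127^1*1753^1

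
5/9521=5/9521 = 0.00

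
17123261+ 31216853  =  48340114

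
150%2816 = 150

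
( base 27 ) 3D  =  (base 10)94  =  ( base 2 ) 1011110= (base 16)5E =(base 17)59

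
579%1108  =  579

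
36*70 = 2520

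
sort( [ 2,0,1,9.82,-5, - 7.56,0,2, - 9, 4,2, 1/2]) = [ - 9,-7.56,-5, 0,0,1/2,1,2, 2 , 2,4,9.82]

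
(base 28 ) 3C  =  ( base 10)96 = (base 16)60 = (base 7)165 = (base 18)56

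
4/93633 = 4/93633 = 0.00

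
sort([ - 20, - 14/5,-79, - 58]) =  [-79, - 58, - 20, -14/5] 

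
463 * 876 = 405588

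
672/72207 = 224/24069 = 0.01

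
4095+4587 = 8682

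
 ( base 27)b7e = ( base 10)8222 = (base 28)ADI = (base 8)20036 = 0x201E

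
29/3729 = 29/3729 = 0.01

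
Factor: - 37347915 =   -  3^1*5^1* 11^1*461^1*491^1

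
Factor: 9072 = 2^4*3^4*7^1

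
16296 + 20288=36584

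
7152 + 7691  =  14843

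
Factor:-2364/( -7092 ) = 1/3 = 3^(  -  1)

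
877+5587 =6464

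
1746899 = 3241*539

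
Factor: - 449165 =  - 5^1 * 89833^1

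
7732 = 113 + 7619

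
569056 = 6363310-5794254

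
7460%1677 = 752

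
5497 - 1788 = 3709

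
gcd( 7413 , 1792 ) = 7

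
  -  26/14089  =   - 1+ 14063/14089 =- 0.00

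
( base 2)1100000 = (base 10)96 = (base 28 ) 3c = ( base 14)6c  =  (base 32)30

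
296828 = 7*42404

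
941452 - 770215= 171237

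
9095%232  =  47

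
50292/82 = 25146/41 = 613.32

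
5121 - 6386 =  - 1265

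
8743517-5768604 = 2974913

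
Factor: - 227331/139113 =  - 41^( - 1)*67^1 = -67/41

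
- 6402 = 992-7394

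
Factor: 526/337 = 2^1 * 263^1*337^(-1) 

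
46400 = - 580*( - 80)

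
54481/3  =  54481/3 = 18160.33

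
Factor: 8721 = 3^3 * 17^1*19^1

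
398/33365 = 398/33365 = 0.01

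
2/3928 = 1/1964 =0.00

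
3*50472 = 151416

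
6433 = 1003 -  - 5430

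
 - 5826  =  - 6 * 971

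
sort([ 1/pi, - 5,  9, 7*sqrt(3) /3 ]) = [ - 5, 1/pi,7*sqrt(3) /3 , 9 ] 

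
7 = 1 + 6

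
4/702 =2/351 = 0.01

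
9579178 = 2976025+6603153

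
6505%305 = 100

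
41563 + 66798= 108361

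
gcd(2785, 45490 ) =5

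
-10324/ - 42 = 245  +  17/21 = 245.81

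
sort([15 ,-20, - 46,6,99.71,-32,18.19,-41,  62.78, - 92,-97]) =[-97,-92,  -  46, - 41, - 32, - 20 , 6, 15,18.19,62.78, 99.71 ]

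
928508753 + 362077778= 1290586531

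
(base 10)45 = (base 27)1I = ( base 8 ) 55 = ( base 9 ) 50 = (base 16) 2d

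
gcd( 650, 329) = 1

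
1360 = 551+809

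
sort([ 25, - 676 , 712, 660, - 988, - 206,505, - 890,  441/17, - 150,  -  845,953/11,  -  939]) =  [ - 988, - 939, - 890, - 845, - 676, - 206, - 150, 25,441/17 , 953/11, 505,660, 712]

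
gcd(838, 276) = 2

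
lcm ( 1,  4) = 4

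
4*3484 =13936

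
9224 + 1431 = 10655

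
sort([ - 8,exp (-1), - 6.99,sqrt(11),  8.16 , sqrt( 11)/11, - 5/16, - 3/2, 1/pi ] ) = [ - 8, - 6.99,-3/2,-5/16,sqrt( 11)/11,1/pi,exp( - 1),sqrt( 11 ), 8.16 ]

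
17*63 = 1071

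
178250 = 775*230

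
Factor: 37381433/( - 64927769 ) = -19^( - 1)* 37^1*547^1*1847^1*3417251^( - 1)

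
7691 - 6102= 1589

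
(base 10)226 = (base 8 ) 342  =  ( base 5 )1401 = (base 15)101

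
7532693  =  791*9523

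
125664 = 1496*84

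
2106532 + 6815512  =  8922044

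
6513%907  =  164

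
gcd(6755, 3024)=7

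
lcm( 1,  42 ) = 42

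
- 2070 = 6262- 8332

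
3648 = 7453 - 3805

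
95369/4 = 95369/4  =  23842.25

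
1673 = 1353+320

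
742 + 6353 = 7095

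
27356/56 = 977/2=488.50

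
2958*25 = 73950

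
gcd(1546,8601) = 1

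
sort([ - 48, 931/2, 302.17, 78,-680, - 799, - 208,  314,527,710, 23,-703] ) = [ - 799, - 703,-680, - 208,-48, 23,78, 302.17, 314 , 931/2, 527, 710 ]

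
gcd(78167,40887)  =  1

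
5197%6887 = 5197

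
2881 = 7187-4306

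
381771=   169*2259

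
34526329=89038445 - 54512116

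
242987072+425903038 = 668890110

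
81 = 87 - 6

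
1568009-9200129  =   - 7632120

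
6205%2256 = 1693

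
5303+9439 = 14742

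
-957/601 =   -  2 + 245/601 = - 1.59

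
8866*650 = 5762900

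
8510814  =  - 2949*(- 2886)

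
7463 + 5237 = 12700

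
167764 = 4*41941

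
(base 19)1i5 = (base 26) 116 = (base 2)1011000100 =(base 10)708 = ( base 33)LF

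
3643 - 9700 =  - 6057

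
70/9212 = 5/658 = 0.01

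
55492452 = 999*55548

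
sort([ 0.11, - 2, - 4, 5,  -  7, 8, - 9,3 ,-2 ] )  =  [ - 9, - 7, - 4,  -  2, - 2,  0.11,3, 5, 8]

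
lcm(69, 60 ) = 1380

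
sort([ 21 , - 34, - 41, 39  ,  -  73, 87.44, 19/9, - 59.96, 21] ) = [ - 73,  -  59.96, - 41,-34,19/9,21,21, 39,  87.44] 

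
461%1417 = 461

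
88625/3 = 29541  +  2/3  =  29541.67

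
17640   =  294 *60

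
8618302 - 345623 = 8272679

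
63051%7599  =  2259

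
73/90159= 73/90159  =  0.00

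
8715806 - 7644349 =1071457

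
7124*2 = 14248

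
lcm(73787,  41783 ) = 3467989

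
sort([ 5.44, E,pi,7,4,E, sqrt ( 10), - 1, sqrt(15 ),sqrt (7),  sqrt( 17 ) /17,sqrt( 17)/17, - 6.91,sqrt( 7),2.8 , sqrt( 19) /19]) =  [- 6.91,-1,  sqrt( 19) /19,sqrt( 17) /17,sqrt( 17 ) /17,sqrt( 7 ), sqrt ( 7 ),E,E,2.8,pi,sqrt(10),sqrt( 15),  4, 5.44,7]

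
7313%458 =443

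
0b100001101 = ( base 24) b5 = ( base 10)269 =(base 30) 8t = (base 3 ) 100222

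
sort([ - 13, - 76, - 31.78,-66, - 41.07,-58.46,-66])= [  -  76,- 66 , - 66, -58.46, - 41.07, - 31.78, -13]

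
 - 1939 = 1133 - 3072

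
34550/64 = 539+27/32 = 539.84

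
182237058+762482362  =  944719420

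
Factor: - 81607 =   -  79^1*1033^1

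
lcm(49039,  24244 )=2157716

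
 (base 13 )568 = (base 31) U1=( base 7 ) 2500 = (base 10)931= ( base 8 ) 1643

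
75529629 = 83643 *903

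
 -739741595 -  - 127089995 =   -  612651600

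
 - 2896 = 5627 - 8523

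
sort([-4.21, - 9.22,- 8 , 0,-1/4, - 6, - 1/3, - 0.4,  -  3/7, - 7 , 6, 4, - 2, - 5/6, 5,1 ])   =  [ - 9.22, - 8, -7, - 6, - 4.21, - 2,-5/6, - 3/7, - 0.4, - 1/3, - 1/4, 0, 1, 4 , 5,  6 ] 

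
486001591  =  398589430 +87412161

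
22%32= 22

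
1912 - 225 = 1687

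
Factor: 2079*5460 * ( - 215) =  - 2440538100= -2^2*3^4* 5^2*7^2 * 11^1* 13^1 * 43^1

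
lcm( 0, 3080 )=0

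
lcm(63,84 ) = 252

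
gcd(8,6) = 2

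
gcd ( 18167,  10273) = 1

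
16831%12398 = 4433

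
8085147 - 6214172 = 1870975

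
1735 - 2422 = -687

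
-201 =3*( - 67 ) 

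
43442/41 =1059 + 23/41 = 1059.56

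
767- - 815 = 1582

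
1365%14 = 7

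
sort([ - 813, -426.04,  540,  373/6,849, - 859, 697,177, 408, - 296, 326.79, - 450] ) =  [ - 859,  -  813 ,- 450, -426.04, - 296,373/6 , 177 , 326.79, 408,  540, 697, 849 ] 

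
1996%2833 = 1996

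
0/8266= 0 =0.00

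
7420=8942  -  1522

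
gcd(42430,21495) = 5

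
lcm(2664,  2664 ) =2664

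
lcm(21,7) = 21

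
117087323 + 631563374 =748650697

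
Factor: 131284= 2^2*23^1*1427^1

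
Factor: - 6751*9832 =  - 2^3* 43^1*157^1*1229^1 = -66375832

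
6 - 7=-1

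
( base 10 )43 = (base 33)1a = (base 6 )111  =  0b101011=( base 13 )34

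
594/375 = 1  +  73/125= 1.58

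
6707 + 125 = 6832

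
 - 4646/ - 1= 4646/1  =  4646.00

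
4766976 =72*66208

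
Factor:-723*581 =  - 420063 = -  3^1 * 7^1*83^1*241^1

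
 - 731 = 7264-7995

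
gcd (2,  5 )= 1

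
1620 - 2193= - 573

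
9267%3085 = 12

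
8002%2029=1915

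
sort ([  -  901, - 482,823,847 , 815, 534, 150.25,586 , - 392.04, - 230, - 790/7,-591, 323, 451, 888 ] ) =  [ - 901, - 591 , - 482, - 392.04, - 230 , - 790/7 , 150.25,323,451, 534,586,815, 823, 847, 888] 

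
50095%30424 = 19671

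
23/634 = 23/634 = 0.04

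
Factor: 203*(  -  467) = -94801 =- 7^1*29^1 *467^1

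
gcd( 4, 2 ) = 2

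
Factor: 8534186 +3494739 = 12028925 = 5^2*481157^1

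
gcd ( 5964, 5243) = 7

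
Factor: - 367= -367^1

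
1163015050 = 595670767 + 567344283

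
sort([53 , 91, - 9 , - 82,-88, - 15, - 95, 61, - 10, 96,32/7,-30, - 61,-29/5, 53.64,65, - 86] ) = [-95, - 88, - 86, - 82,-61, - 30,  -  15,-10, - 9, - 29/5, 32/7, 53,53.64, 61, 65, 91, 96] 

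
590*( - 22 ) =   -  12980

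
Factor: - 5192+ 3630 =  - 1562  =  - 2^1*11^1 * 71^1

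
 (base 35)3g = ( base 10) 121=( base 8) 171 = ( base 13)94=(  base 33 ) 3m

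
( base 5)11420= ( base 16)35C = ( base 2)1101011100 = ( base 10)860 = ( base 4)31130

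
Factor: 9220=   2^2*5^1 * 461^1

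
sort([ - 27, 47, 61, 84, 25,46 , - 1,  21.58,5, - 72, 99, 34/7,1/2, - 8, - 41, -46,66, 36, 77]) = [-72,-46, - 41,- 27, - 8, - 1 , 1/2, 34/7, 5,21.58, 25, 36,  46,47, 61,66,77 , 84,99]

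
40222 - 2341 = 37881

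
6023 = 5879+144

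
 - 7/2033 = - 7/2033 = - 0.00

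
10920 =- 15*( - 728 ) 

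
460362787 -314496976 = 145865811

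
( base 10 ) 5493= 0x1575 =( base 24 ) 9CL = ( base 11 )4144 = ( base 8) 12565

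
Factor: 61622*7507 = 462596354 = 2^1 * 11^1*2801^1 *7507^1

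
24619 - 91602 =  - 66983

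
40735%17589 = 5557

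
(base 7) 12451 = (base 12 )1b07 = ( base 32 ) 37N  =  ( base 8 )6367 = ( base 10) 3319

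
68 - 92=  - 24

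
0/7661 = 0=   0.00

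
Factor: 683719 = 683719^1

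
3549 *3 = 10647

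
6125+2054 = 8179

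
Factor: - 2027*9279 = - 3^2*1031^1*2027^1 = - 18808533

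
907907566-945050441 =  -37142875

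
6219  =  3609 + 2610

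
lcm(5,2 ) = 10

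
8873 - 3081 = 5792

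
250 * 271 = 67750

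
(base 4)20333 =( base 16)23F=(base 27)l8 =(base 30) j5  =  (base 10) 575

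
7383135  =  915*8069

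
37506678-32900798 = 4605880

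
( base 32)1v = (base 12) 53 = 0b111111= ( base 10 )63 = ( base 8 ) 77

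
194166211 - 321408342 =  - 127242131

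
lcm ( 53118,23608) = 212472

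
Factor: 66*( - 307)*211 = - 2^1*3^1*11^1*211^1 * 307^1 = - 4275282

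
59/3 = 19 + 2/3 = 19.67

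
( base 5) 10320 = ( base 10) 710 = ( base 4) 23012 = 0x2C6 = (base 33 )LH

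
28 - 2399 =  - 2371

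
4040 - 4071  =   - 31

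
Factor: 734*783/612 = 31929/34 = 2^(-1) * 3^1*17^ ( - 1 )*29^1*367^1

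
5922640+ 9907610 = 15830250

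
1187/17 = 1187/17 = 69.82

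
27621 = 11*2511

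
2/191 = 2/191= 0.01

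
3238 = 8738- 5500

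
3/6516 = 1/2172= 0.00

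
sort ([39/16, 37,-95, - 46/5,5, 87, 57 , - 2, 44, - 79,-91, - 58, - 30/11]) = [-95,-91, - 79, - 58 ,-46/5,-30/11, - 2, 39/16,  5, 37 , 44, 57,87]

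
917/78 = 917/78 = 11.76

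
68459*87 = 5955933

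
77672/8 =9709   =  9709.00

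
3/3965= 3/3965 = 0.00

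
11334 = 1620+9714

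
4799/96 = 4799/96 = 49.99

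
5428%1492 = 952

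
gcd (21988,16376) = 92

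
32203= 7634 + 24569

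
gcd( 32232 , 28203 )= 4029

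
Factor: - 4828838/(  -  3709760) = 2^( - 5 )*5^( - 1)*7^1 * 11593^( - 1) * 344917^1 = 2414419/1854880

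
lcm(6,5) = 30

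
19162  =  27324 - 8162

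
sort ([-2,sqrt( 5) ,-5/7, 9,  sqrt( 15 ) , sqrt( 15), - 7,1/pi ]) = [ - 7, - 2, - 5/7,1/pi,sqrt ( 5),sqrt( 15),sqrt( 15 ),  9 ] 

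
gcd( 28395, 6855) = 15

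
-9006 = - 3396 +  - 5610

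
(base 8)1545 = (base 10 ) 869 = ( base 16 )365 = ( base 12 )605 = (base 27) 155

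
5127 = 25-  -  5102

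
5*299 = 1495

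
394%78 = 4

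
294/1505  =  42/215=0.20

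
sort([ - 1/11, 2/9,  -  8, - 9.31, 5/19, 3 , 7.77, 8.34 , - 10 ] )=[ - 10, - 9.31 , - 8,  -  1/11, 2/9, 5/19,3, 7.77,8.34] 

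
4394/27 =4394/27 = 162.74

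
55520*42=2331840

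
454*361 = 163894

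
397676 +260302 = 657978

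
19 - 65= -46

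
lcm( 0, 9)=0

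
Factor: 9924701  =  43^1* 230807^1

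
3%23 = 3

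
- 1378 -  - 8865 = 7487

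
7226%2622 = 1982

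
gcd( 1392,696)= 696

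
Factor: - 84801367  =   - 7^1*12114481^1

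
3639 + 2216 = 5855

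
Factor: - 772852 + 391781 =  - 381071 =- 381071^1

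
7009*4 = 28036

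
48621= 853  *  57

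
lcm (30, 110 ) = 330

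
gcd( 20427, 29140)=1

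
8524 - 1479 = 7045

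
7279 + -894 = 6385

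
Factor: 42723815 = 5^1*29^1*294647^1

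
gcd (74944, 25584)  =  16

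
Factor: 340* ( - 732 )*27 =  - 2^4 * 3^4*5^1 * 17^1*61^1 = - 6719760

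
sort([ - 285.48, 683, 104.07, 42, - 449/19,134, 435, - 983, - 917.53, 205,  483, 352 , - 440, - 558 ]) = [ - 983, - 917.53, - 558, - 440,-285.48, - 449/19,42,  104.07,134, 205, 352,435,483 , 683 ]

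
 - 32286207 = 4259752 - 36545959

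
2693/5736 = 2693/5736=0.47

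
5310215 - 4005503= 1304712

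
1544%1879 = 1544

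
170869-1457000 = -1286131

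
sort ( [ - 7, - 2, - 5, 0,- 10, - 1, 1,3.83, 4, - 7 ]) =[-10, - 7,-7, - 5, - 2,  -  1, 0, 1, 3.83 , 4]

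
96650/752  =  128+197/376 = 128.52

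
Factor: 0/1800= 0 = 0^1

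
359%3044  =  359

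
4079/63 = 4079/63 =64.75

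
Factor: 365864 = 2^3*19^1*29^1*83^1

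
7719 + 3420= 11139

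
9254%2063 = 1002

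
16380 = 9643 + 6737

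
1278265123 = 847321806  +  430943317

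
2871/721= 3+708/721   =  3.98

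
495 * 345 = 170775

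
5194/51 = 101  +  43/51= 101.84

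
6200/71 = 6200/71 = 87.32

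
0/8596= 0 = 0.00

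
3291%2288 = 1003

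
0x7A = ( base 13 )95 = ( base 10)122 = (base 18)6e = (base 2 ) 1111010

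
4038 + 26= 4064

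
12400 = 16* 775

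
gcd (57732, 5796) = 12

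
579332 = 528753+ 50579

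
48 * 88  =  4224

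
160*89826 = 14372160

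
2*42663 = 85326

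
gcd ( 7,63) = 7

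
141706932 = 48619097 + 93087835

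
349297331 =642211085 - 292913754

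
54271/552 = 54271/552  =  98.32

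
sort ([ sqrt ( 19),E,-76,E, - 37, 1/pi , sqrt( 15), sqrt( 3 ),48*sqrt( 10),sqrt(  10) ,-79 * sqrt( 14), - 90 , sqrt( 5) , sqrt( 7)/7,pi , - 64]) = [  -  79*sqrt(14), -90, - 76 , - 64, - 37 , 1/pi,sqrt( 7)/7,sqrt( 3),sqrt( 5), E,E,pi, sqrt( 10), sqrt( 15),sqrt ( 19) , 48 * sqrt( 10)] 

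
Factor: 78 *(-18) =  - 1404 = -2^2*3^3 * 13^1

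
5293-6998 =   -  1705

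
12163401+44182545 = 56345946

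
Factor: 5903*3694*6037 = 2^1* 1847^1 * 5903^1 *6037^1=131640902234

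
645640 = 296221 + 349419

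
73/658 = 73/658 = 0.11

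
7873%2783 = 2307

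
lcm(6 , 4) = 12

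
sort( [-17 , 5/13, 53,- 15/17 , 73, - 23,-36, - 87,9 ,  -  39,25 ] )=[ - 87 , - 39,-36 , - 23, - 17, - 15/17 , 5/13,9,25,53, 73 ] 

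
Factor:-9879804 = - 2^2*3^2*11^1*61^1*409^1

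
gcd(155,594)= 1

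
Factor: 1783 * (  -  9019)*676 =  - 2^2 *13^2*29^1*311^1*1783^1= - 10870672852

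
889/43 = 889/43 = 20.67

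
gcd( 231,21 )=21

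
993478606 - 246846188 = 746632418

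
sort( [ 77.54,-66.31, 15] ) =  [ - 66.31, 15,77.54 ]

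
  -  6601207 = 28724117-35325324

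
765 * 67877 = 51925905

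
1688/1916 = 422/479 = 0.88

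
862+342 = 1204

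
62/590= 31/295 = 0.11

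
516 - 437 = 79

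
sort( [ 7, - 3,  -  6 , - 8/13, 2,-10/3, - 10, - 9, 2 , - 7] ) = [  -  10, - 9, -7, - 6, - 10/3 , - 3, - 8/13, 2,2, 7 ]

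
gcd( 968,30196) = 4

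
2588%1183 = 222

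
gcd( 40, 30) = 10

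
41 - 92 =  - 51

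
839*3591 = 3012849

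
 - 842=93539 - 94381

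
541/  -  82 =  - 7 + 33/82 = - 6.60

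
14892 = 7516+7376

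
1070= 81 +989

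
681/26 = 26 + 5/26 = 26.19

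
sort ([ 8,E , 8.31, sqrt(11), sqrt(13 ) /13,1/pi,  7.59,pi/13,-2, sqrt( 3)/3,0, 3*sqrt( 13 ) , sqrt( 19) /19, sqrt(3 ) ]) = [ - 2,  0,sqrt(19 )/19,pi/13 , sqrt( 13)/13,1/pi, sqrt( 3)/3, sqrt(3 )  ,  E,sqrt(11 ),7.59,8, 8.31,3*sqrt(13) ] 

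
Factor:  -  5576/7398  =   - 2788/3699 = -  2^2*3^ (- 3)*  17^1 * 41^1*137^(  -  1 )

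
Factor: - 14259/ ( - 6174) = 97/42 = 2^(-1)*3^ ( - 1)*7^( - 1)*97^1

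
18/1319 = 18/1319 = 0.01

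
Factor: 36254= 2^1*18127^1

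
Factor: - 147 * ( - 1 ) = 3^1*7^2= 147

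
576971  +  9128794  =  9705765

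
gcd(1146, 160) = 2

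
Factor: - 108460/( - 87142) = 2^1*5^1* 29^1*233^( - 1) = 290/233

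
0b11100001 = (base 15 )100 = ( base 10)225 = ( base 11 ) 195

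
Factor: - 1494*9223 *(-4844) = 2^3*3^2*7^1*23^1*83^1*173^1*401^1 = 66746260728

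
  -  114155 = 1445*( - 79 ) 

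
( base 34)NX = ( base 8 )1457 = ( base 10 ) 815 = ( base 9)1105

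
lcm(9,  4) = 36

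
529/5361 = 529/5361 = 0.10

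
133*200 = 26600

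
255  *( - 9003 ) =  - 2295765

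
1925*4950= 9528750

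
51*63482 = 3237582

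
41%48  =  41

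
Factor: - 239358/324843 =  - 2^1*7^1*19^( - 1) =-14/19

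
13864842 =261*53122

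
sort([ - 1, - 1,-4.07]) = [-4.07,-1 , - 1]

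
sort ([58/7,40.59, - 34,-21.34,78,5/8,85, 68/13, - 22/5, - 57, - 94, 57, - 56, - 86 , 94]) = [ - 94, - 86, - 57, - 56, - 34, - 21.34, - 22/5,  5/8, 68/13, 58/7, 40.59, 57 , 78,  85, 94]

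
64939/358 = 64939/358  =  181.39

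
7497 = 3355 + 4142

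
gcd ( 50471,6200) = 1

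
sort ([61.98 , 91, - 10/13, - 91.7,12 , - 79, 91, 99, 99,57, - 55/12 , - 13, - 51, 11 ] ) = [ - 91.7, - 79, - 51 , - 13, - 55/12 ,- 10/13,  11, 12,57,61.98 , 91 , 91,99, 99 ] 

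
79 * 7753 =612487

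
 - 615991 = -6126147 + 5510156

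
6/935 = 6/935 = 0.01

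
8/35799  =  8/35799 =0.00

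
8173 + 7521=15694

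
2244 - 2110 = 134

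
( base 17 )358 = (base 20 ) 280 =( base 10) 960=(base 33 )t3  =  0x3C0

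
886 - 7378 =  - 6492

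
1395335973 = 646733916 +748602057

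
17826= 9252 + 8574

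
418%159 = 100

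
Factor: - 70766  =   - 2^1*41^1 *863^1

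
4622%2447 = 2175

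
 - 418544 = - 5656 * 74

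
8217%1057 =818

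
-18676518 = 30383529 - 49060047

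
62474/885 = 62474/885 = 70.59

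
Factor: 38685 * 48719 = 3^1* 5^1*11^1*43^1*103^1 * 2579^1 = 1884694515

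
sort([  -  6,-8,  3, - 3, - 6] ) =[ - 8,-6 , - 6, - 3 , 3]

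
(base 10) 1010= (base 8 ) 1762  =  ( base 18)322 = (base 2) 1111110010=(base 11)839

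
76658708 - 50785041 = 25873667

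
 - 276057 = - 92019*3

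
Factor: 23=23^1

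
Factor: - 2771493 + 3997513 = 2^2 * 5^1 * 59^1 * 1039^1=1226020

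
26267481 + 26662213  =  52929694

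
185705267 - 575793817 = - 390088550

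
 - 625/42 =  - 625/42 = - 14.88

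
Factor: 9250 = 2^1*5^3 * 37^1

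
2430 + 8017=10447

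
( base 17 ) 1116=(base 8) 12151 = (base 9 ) 7145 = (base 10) 5225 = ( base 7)21143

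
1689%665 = 359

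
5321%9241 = 5321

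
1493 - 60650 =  - 59157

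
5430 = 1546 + 3884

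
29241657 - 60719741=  - 31478084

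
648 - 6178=-5530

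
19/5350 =19/5350 = 0.00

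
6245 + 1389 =7634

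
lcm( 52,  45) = 2340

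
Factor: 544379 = 11^3*409^1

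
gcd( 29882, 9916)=134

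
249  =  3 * 83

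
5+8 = 13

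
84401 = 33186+51215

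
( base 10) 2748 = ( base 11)2079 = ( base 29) 37m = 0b101010111100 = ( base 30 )31i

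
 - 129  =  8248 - 8377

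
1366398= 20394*67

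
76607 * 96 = 7354272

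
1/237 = 1/237 = 0.00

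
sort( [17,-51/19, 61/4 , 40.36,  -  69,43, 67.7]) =[ - 69, - 51/19,61/4, 17 , 40.36 , 43,67.7]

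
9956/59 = 168 + 44/59 = 168.75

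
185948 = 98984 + 86964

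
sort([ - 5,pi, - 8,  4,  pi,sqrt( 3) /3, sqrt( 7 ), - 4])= [ - 8, - 5, - 4, sqrt( 3 ) /3,sqrt( 7),  pi,pi,4] 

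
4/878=2/439 = 0.00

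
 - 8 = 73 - 81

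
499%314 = 185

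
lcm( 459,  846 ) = 43146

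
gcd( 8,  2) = 2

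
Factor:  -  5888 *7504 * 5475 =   -  2^12*3^1*5^2 * 7^1 * 23^1 * 67^1*73^1 = - 241904947200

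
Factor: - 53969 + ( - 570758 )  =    -  624727= - 624727^1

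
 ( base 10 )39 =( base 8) 47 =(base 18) 23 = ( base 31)18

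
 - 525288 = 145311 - 670599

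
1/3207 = 1/3207  =  0.00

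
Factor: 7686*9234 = 2^2*3^7*7^1*19^1*61^1 = 70972524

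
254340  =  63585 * 4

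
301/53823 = 43/7689= 0.01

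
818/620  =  409/310 = 1.32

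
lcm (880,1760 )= 1760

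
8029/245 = 32+27/35 = 32.77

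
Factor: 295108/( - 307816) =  - 209/218 =-2^( - 1) *11^1 * 19^1*109^( - 1 )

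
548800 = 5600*98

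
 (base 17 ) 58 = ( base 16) 5d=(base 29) 36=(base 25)3I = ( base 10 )93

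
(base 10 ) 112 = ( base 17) 6a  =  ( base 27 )44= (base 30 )3M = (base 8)160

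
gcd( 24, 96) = 24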